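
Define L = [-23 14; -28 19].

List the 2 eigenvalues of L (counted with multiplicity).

det(L - tI) = (-23 - t)(19 - t) - (14)·(-28) = t^2 + 4t - 45.
This factors as (t + 9)·(t - 5) = 0.
Eigenvalues: -9, 5.

-9, 5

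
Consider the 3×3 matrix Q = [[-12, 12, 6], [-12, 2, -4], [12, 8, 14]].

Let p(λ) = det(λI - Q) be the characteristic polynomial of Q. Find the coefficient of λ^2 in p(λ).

-4

The coefficient of λ^2 of det(λI - Q) is −trace(Q).
trace(Q) = (-12) + (2) + (14) = 4, so the coefficient is -4.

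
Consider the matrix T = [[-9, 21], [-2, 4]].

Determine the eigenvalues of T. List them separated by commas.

-3, -2

det(T - tI) = (-9 - t)(4 - t) - (21)·(-2) = t^2 + 5t + 6.
This factors as (t + 3)·(t + 2) = 0.
Eigenvalues: -3, -2.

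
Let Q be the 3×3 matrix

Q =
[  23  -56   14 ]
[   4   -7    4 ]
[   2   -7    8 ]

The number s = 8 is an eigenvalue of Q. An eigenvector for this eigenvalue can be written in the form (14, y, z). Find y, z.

4, 1

We need (Q - 8I)v = 0.
Q - 8I = [[15, -56, 14], [4, -15, 4], [2, -7, 0]].
Row 1: (15)·14 + (-56)·y + (14)·z = 0
Row 2: (4)·14 + (-15)·y + (4)·z = 0
Row 3: (2)·14 + (-7)·y + (0)·z = 0
Solving gives y = 4, z = 1.
Check: Q·(14, 4, 1) = (112, 32, 8) = 8·(14, 4, 1).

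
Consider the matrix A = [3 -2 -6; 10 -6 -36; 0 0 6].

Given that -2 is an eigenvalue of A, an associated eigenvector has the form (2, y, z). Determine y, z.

We need (A + 2I)v = 0.
A + 2I = [[5, -2, -6], [10, -4, -36], [0, 0, 8]].
Row 1: (5)·2 + (-2)·y + (-6)·z = 0
Row 2: (10)·2 + (-4)·y + (-36)·z = 0
Row 3: (0)·2 + (0)·y + (8)·z = 0
Solving gives y = 5, z = 0.
Check: A·(2, 5, 0) = (-4, -10, 0) = -2·(2, 5, 0).

5, 0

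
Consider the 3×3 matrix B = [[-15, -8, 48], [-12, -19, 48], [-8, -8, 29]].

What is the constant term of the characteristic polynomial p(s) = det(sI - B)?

p(0) = det(0·I − B) = det(−B) = (−1)^3·det(B).
det(B) = 105, so p(0) = -105.

-105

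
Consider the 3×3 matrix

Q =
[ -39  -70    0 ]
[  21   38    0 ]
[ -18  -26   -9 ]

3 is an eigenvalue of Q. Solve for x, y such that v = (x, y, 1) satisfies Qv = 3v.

-5, 3

We need (Q - 3I)v = 0.
Q - 3I = [[-42, -70, 0], [21, 35, 0], [-18, -26, -12]].
Row 1: (-42)·x + (-70)·y + (0)·1 = 0
Row 2: (21)·x + (35)·y + (0)·1 = 0
Row 3: (-18)·x + (-26)·y + (-12)·1 = 0
Solving gives x = -5, y = 3.
Check: Q·(-5, 3, 1) = (-15, 9, 3) = 3·(-5, 3, 1).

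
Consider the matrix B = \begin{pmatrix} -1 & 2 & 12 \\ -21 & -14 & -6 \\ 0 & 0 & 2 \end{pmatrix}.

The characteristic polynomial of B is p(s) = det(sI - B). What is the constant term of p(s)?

-112

p(s) = s^3 + 13s^2 + 26s - 112.
The constant term is -112.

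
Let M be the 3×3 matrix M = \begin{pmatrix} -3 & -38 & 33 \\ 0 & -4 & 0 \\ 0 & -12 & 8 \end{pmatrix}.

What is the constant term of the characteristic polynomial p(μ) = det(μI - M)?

p(0) = det(0·I − M) = det(−M) = (−1)^3·det(M).
det(M) = 96, so p(0) = -96.

-96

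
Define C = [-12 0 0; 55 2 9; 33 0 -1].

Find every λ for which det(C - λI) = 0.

Compute the characteristic polynomial p(t) = det(tI - C).
Expanding the 3×3 determinant: p(t) = t^3 + 11t^2 - 14t - 24.
Since p(-1) = 0, t = -1 is a root.
Factor out (t + 1): p(t) = (t + 1)·(t^2 + 10t - 24).
The quadratic factors as (t + 12)·(t - 2).
Eigenvalues: -12, -1, 2.

-12, -1, 2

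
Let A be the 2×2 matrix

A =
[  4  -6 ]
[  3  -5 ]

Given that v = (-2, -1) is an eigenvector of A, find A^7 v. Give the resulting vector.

(-2, -1)

First find the eigenvalue: Av = (-2, -1) = 1·(-2, -1), so λ = 1.
Then A^7 v = λ^7·v = 1^7·(-2, -1) = 1·(-2, -1) = (-2, -1).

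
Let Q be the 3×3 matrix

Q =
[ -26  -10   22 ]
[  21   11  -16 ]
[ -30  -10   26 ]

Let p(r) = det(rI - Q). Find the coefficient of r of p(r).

p(r) = r^3 - 11r^2 + 34r - 24.
The coefficient of r is 34.

34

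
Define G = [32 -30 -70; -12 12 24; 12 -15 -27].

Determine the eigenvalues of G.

Compute the characteristic polynomial p(λ) = det(λI - G).
Expanding along the first row, p(λ) = λ^3 - 17λ^2 + 36λ + 288.
Try λ = -3: p(-3) = 0, so -3 is a root.
Dividing by (λ + 3) leaves λ^2 - 20λ + 96.
The quadratic factors as (λ - 8)·(λ - 12).
Eigenvalues: -3, 8, 12.

-3, 8, 12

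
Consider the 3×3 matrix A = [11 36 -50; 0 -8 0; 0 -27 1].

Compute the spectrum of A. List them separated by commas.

Set up det(μI - A) = 0.
Expanding the 3×3 determinant: p(μ) = μ^3 - 4μ^2 - 85μ + 88.
Rational-root test: μ = -8 gives p(-8) = 0.
Dividing by (μ + 8) leaves μ^2 - 12μ + 11.
The quadratic factors as (μ - 1)·(μ - 11).
Eigenvalues: -8, 1, 11.

-8, 1, 11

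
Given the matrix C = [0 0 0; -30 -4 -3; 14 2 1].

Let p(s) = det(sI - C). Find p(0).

p(0) = det(0·I − C) = det(−C) = (−1)^3·det(C).
det(C) = 0, so p(0) = 0.

0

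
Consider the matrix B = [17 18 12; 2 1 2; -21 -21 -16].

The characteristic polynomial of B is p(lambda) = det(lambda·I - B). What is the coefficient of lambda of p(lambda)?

-13

p(lambda) = lambda^3 - 2·lambda^2 - 13·lambda - 10.
The coefficient of lambda is -13.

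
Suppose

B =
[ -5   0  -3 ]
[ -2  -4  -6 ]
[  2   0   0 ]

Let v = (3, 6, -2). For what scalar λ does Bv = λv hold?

-3

Compute Bv: B·(3, 6, -2) = (-9, -18, 6).
Since Bv = λv, compare component 1: -9 = λ·3, so λ = -3.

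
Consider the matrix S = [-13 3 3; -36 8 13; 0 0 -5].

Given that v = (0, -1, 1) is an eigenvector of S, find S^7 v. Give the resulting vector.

(0, 78125, -78125)

First find the eigenvalue: Sv = (0, 5, -5) = -5·(0, -1, 1), so λ = -5.
Then S^7 v = λ^7·v = (-5)^7·(0, -1, 1) = -78125·(0, -1, 1) = (0, 78125, -78125).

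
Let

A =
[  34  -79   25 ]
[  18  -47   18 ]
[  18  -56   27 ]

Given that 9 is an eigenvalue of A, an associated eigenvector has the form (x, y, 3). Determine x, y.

-3, 0

We need (A - 9I)v = 0.
A - 9I = [[25, -79, 25], [18, -56, 18], [18, -56, 18]].
Row 1: (25)·x + (-79)·y + (25)·3 = 0
Row 2: (18)·x + (-56)·y + (18)·3 = 0
Row 3: (18)·x + (-56)·y + (18)·3 = 0
Solving gives x = -3, y = 0.
Check: A·(-3, 0, 3) = (-27, 0, 27) = 9·(-3, 0, 3).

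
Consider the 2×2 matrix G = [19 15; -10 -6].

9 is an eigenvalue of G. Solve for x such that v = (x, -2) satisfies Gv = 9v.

3

We need (G - 9I)v = 0.
G - 9I = [[10, 15], [-10, -15]].
Row 1: (10)·x + (15)·-2 = 0
Row 2: (-10)·x + (-15)·-2 = 0
Solving gives x = 3.
Check: G·(3, -2) = (27, -18) = 9·(3, -2).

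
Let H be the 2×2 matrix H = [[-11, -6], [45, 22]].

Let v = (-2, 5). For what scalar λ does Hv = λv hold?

Compute Hv: H·(-2, 5) = (-8, 20).
Since Hv = λv, compare component 1: -8 = λ·-2, so λ = 4.

4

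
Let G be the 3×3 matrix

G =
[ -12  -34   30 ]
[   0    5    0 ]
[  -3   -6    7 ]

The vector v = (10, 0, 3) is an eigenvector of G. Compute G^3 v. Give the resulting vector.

First find the eigenvalue: Gv = (-30, 0, -9) = -3·(10, 0, 3), so λ = -3.
Then G^3 v = λ^3·v = (-3)^3·(10, 0, 3) = -27·(10, 0, 3) = (-270, 0, -81).

(-270, 0, -81)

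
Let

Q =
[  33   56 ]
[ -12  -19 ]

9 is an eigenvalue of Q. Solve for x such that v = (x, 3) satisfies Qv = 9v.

We need (Q - 9I)v = 0.
Q - 9I = [[24, 56], [-12, -28]].
Row 1: (24)·x + (56)·3 = 0
Row 2: (-12)·x + (-28)·3 = 0
Solving gives x = -7.
Check: Q·(-7, 3) = (-63, 27) = 9·(-7, 3).

-7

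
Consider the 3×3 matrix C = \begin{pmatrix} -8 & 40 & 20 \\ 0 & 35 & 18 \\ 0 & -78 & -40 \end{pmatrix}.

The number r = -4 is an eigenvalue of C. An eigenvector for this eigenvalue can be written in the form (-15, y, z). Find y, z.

We need (C + 4I)v = 0.
C + 4I = [[-4, 40, 20], [0, 39, 18], [0, -78, -36]].
Row 1: (-4)·-15 + (40)·y + (20)·z = 0
Row 2: (0)·-15 + (39)·y + (18)·z = 0
Row 3: (0)·-15 + (-78)·y + (-36)·z = 0
Solving gives y = 18, z = -39.
Check: C·(-15, 18, -39) = (60, -72, 156) = -4·(-15, 18, -39).

18, -39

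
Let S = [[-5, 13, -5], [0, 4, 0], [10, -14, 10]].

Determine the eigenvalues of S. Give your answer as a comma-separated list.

0, 4, 5

Compute the characteristic polynomial p(r) = det(rI - S).
Cofactor expansion gives p(r) = r^3 - 9r^2 + 20r.
Try r = 5: p(5) = 0, so 5 is a root.
Factor out (r - 5): p(r) = (r - 5)·(r^2 - 4r).
The quadratic factors as r·(r - 4).
Eigenvalues: 0, 4, 5.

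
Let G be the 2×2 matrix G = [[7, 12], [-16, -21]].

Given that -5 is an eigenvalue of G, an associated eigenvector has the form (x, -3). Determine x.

We need (G + 5I)v = 0.
G + 5I = [[12, 12], [-16, -16]].
Row 1: (12)·x + (12)·-3 = 0
Row 2: (-16)·x + (-16)·-3 = 0
Solving gives x = 3.
Check: G·(3, -3) = (-15, 15) = -5·(3, -3).

3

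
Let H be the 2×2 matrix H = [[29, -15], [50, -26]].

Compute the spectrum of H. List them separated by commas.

det(H - λI) = (29 - λ)(-26 - λ) - (-15)·(50) = λ^2 - 3λ - 4.
This factors as (λ + 1)·(λ - 4) = 0.
Eigenvalues: -1, 4.

-1, 4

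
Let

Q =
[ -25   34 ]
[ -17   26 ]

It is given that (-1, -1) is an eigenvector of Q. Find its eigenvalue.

9

Compute Qv: Q·(-1, -1) = (-9, -9).
Since Qv = λv, compare component 1: -9 = λ·-1, so λ = 9.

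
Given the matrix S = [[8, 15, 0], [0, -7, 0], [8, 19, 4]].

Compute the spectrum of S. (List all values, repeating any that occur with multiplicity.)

Compute the characteristic polynomial p(lambda) = det(lambda·I - S).
Expanding along the first row, p(lambda) = lambda^3 - 5·lambda^2 - 52·lambda + 224.
Rational-root test: lambda = -7 gives p(-7) = 0.
Factor out (lambda + 7): p(lambda) = (lambda + 7)·(lambda^2 - 12·lambda + 32).
The quadratic factors as (lambda - 4)·(lambda - 8).
Eigenvalues: -7, 4, 8.

-7, 4, 8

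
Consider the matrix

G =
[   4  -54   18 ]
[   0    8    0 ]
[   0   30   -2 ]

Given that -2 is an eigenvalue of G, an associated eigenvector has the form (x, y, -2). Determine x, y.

6, 0

We need (G + 2I)v = 0.
G + 2I = [[6, -54, 18], [0, 10, 0], [0, 30, 0]].
Row 1: (6)·x + (-54)·y + (18)·-2 = 0
Row 2: (0)·x + (10)·y + (0)·-2 = 0
Row 3: (0)·x + (30)·y + (0)·-2 = 0
Solving gives x = 6, y = 0.
Check: G·(6, 0, -2) = (-12, 0, 4) = -2·(6, 0, -2).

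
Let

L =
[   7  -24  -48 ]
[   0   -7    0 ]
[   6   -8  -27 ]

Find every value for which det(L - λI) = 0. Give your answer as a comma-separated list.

Set up det(lambda·I - L) = 0.
Cofactor expansion gives p(lambda) = lambda^3 + 27·lambda^2 + 239·lambda + 693.
Rational-root test: lambda = -9 gives p(-9) = 0.
Factor out (lambda + 9): p(lambda) = (lambda + 9)·(lambda^2 + 18·lambda + 77).
The quadratic factors as (lambda + 11)·(lambda + 7).
Eigenvalues: -11, -9, -7.

-11, -9, -7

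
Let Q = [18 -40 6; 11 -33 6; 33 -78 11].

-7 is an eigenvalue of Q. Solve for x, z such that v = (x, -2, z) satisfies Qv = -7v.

-2, -5

We need (Q + 7I)v = 0.
Q + 7I = [[25, -40, 6], [11, -26, 6], [33, -78, 18]].
Row 1: (25)·x + (-40)·-2 + (6)·z = 0
Row 2: (11)·x + (-26)·-2 + (6)·z = 0
Row 3: (33)·x + (-78)·-2 + (18)·z = 0
Solving gives x = -2, z = -5.
Check: Q·(-2, -2, -5) = (14, 14, 35) = -7·(-2, -2, -5).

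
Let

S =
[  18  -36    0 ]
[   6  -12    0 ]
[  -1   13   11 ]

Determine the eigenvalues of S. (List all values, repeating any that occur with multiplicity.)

0, 6, 11

Compute the characteristic polynomial p(t) = det(tI - S).
Cofactor expansion gives p(t) = t^3 - 17t^2 + 66t.
Rational-root test: t = 11 gives p(11) = 0.
Factor out (t - 11): p(t) = (t - 11)·(t^2 - 6t).
The quadratic factors as t·(t - 6).
Eigenvalues: 0, 6, 11.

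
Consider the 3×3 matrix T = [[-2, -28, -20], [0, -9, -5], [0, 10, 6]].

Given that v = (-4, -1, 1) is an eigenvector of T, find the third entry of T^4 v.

First find the eigenvalue: Tv = (16, 4, -4) = -4·(-4, -1, 1), so λ = -4.
Then T^4 v = λ^4·v = (-4)^4·(-4, -1, 1) = 256·(-4, -1, 1) = (-1024, -256, 256).

256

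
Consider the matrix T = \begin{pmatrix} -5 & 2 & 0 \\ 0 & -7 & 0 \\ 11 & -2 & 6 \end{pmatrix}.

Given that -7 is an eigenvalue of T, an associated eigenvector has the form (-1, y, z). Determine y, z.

We need (T + 7I)v = 0.
T + 7I = [[2, 2, 0], [0, 0, 0], [11, -2, 13]].
Row 1: (2)·-1 + (2)·y + (0)·z = 0
Row 2: (0)·-1 + (0)·y + (0)·z = 0
Row 3: (11)·-1 + (-2)·y + (13)·z = 0
Solving gives y = 1, z = 1.
Check: T·(-1, 1, 1) = (7, -7, -7) = -7·(-1, 1, 1).

1, 1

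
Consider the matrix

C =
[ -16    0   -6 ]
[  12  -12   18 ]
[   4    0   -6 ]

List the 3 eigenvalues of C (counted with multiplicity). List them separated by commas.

-12, -12, -10

The characteristic polynomial is p(lambda) = det(lambda·I - C).
Expanding along the first row, p(lambda) = lambda^3 + 34·lambda^2 + 384·lambda + 1440.
Rational-root test: lambda = -10 gives p(-10) = 0.
Dividing by (lambda + 10) leaves lambda^2 + 24·lambda + 144.
The quadratic factor is (lambda + 12)^2.
Eigenvalues: -12, -12, -10.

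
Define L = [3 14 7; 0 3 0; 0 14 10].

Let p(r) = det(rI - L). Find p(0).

p(0) = det(0·I − L) = det(−L) = (−1)^3·det(L).
det(L) = 90, so p(0) = -90.

-90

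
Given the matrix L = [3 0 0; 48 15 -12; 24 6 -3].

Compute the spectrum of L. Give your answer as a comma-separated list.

3, 3, 9

Compute the characteristic polynomial p(λ) = det(λI - L).
Expanding along the first row, p(λ) = λ^3 - 15λ^2 + 63λ - 81.
Rational-root test: λ = 3 gives p(3) = 0.
Dividing by (λ - 3) leaves λ^2 - 12λ + 27.
The quadratic factors as (λ - 3)·(λ - 9).
Eigenvalues: 3, 3, 9.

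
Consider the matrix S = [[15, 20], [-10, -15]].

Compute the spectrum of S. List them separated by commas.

det(S - sI) = (15 - s)(-15 - s) - (20)·(-10) = s^2 - 25.
This factors as (s + 5)·(s - 5) = 0.
Eigenvalues: -5, 5.

-5, 5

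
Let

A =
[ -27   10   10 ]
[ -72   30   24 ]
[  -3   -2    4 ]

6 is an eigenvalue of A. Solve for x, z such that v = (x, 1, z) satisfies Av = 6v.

We need (A - 6I)v = 0.
A - 6I = [[-33, 10, 10], [-72, 24, 24], [-3, -2, -2]].
Row 1: (-33)·x + (10)·1 + (10)·z = 0
Row 2: (-72)·x + (24)·1 + (24)·z = 0
Row 3: (-3)·x + (-2)·1 + (-2)·z = 0
Solving gives x = 0, z = -1.
Check: A·(0, 1, -1) = (0, 6, -6) = 6·(0, 1, -1).

0, -1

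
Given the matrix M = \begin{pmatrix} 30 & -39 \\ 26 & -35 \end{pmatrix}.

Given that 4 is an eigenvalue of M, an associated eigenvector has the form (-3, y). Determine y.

-2

We need (M - 4I)v = 0.
M - 4I = [[26, -39], [26, -39]].
Row 1: (26)·-3 + (-39)·y = 0
Row 2: (26)·-3 + (-39)·y = 0
Solving gives y = -2.
Check: M·(-3, -2) = (-12, -8) = 4·(-3, -2).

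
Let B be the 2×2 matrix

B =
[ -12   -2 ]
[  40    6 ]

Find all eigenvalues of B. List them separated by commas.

-4, -2

det(B - tI) = (-12 - t)(6 - t) - (-2)·(40) = t^2 + 6t + 8.
This factors as (t + 4)·(t + 2) = 0.
Eigenvalues: -4, -2.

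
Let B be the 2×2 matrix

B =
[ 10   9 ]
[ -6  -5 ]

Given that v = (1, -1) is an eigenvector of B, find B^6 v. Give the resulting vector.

(1, -1)

First find the eigenvalue: Bv = (1, -1) = 1·(1, -1), so λ = 1.
Then B^6 v = λ^6·v = 1^6·(1, -1) = 1·(1, -1) = (1, -1).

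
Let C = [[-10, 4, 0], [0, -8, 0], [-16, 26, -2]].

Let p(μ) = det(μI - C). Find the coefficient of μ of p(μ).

p(μ) = μ^3 + 20μ^2 + 116μ + 160.
The coefficient of μ is 116.

116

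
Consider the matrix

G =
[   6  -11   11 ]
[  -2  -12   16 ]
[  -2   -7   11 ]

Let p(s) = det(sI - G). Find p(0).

p(0) = det(0·I − G) = det(−G) = (−1)^3·det(G).
det(G) = -120, so p(0) = 120.

120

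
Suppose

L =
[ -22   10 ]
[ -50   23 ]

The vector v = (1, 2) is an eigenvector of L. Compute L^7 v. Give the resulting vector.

First find the eigenvalue: Lv = (-2, -4) = -2·(1, 2), so λ = -2.
Then L^7 v = λ^7·v = (-2)^7·(1, 2) = -128·(1, 2) = (-128, -256).

(-128, -256)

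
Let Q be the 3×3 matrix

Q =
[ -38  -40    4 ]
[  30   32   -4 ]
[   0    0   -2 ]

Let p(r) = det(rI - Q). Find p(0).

-32

p(0) = det(0·I − Q) = det(−Q) = (−1)^3·det(Q).
det(Q) = 32, so p(0) = -32.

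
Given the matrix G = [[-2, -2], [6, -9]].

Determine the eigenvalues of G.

-6, -5

det(G - sI) = (-2 - s)(-9 - s) - (-2)·(6) = s^2 + 11s + 30.
This factors as (s + 6)·(s + 5) = 0.
Eigenvalues: -6, -5.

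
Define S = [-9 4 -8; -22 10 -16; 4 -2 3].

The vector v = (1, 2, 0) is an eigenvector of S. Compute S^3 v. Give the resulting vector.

First find the eigenvalue: Sv = (-1, -2, 0) = -1·(1, 2, 0), so λ = -1.
Then S^3 v = λ^3·v = (-1)^3·(1, 2, 0) = -1·(1, 2, 0) = (-1, -2, 0).

(-1, -2, 0)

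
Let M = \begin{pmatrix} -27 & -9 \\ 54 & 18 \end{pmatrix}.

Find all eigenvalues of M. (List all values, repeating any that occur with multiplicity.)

det(M - λI) = (-27 - λ)(18 - λ) - (-9)·(54) = λ^2 + 9λ.
This factors as (λ + 9)·λ = 0.
Eigenvalues: -9, 0.

-9, 0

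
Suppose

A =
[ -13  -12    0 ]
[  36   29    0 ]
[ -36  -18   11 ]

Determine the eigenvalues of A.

Compute the characteristic polynomial p(μ) = det(μI - A).
Expanding along the first row, p(μ) = μ^3 - 27μ^2 + 231μ - 605.
Rational-root test: μ = 5 gives p(5) = 0.
Factor out (μ - 5): p(μ) = (μ - 5)·(μ^2 - 22μ + 121).
The quadratic factor is (μ - 11)^2.
Eigenvalues: 5, 11, 11.

5, 11, 11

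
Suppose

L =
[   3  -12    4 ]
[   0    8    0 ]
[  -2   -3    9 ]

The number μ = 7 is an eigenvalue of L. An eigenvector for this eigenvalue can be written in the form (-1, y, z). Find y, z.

0, -1

We need (L - 7I)v = 0.
L - 7I = [[-4, -12, 4], [0, 1, 0], [-2, -3, 2]].
Row 1: (-4)·-1 + (-12)·y + (4)·z = 0
Row 2: (0)·-1 + (1)·y + (0)·z = 0
Row 3: (-2)·-1 + (-3)·y + (2)·z = 0
Solving gives y = 0, z = -1.
Check: L·(-1, 0, -1) = (-7, 0, -7) = 7·(-1, 0, -1).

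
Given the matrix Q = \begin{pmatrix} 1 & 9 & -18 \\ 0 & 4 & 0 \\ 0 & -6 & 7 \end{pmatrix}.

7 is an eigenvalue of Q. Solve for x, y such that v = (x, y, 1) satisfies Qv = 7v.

We need (Q - 7I)v = 0.
Q - 7I = [[-6, 9, -18], [0, -3, 0], [0, -6, 0]].
Row 1: (-6)·x + (9)·y + (-18)·1 = 0
Row 2: (0)·x + (-3)·y + (0)·1 = 0
Row 3: (0)·x + (-6)·y + (0)·1 = 0
Solving gives x = -3, y = 0.
Check: Q·(-3, 0, 1) = (-21, 0, 7) = 7·(-3, 0, 1).

-3, 0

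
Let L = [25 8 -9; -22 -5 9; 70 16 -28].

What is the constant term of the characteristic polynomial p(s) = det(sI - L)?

-30

p(0) = det(0·I − L) = det(−L) = (−1)^3·det(L).
det(L) = 30, so p(0) = -30.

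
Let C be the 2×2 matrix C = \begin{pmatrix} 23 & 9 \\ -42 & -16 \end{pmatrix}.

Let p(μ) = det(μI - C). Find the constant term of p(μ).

10

p(μ) = μ^2 - 7μ + 10.
The constant term is 10.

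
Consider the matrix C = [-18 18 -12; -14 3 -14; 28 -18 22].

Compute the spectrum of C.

The characteristic polynomial is p(t) = det(tI - C).
Cofactor expansion gives p(t) = t^3 - 7t^2 - 48t + 180.
Since p(-6) = 0, t = -6 is a root.
Dividing by (t + 6) leaves t^2 - 13t + 30.
The quadratic factors as (t - 3)·(t - 10).
Eigenvalues: -6, 3, 10.

-6, 3, 10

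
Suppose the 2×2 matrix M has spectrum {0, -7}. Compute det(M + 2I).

If M has eigenvalues 0, -7, then M + 2I has eigenvalues 2, -5.
det(M + 2I) = (2) · (-5) = -10.

-10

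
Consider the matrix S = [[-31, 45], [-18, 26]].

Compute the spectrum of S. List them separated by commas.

-4, -1

det(S - lambda·I) = (-31 - lambda)(26 - lambda) - (45)·(-18) = lambda^2 + 5·lambda + 4.
This factors as (lambda + 4)·(lambda + 1) = 0.
Eigenvalues: -4, -1.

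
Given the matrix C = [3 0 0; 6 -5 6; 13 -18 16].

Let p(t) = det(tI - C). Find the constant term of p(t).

-84

p(t) = t^3 - 14t^2 + 61t - 84.
The constant term is -84.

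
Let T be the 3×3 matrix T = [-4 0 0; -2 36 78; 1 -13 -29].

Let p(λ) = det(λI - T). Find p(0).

p(0) = det(0·I − T) = det(−T) = (−1)^3·det(T).
det(T) = 120, so p(0) = -120.

-120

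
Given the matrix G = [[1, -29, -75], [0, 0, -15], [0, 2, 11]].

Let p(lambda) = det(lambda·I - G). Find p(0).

p(0) = det(0·I − G) = det(−G) = (−1)^3·det(G).
det(G) = 30, so p(0) = -30.

-30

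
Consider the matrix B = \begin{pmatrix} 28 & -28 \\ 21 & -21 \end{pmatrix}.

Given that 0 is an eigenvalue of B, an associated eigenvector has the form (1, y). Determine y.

1

We need (B)v = 0.
B = [[28, -28], [21, -21]].
Row 1: (28)·1 + (-28)·y = 0
Row 2: (21)·1 + (-21)·y = 0
Solving gives y = 1.
Check: B·(1, 1) = (0, 0) = 0·(1, 1).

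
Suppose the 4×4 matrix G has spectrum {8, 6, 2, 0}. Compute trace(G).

trace(G) is the sum of the eigenvalues: (8) + (6) + (2) + (0) = 16.

16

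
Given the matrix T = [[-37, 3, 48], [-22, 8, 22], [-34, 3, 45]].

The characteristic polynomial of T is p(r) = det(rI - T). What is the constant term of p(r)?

264

p(r) = r^3 - 16r^2 + 31r + 264.
The constant term is 264.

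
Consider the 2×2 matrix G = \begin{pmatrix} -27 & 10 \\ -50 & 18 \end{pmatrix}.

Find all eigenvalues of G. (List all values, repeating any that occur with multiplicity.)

-7, -2

det(G - λI) = (-27 - λ)(18 - λ) - (10)·(-50) = λ^2 + 9λ + 14.
This factors as (λ + 7)·(λ + 2) = 0.
Eigenvalues: -7, -2.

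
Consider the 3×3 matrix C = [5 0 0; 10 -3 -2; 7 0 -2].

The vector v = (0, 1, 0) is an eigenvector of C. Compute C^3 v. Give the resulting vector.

(0, -27, 0)

First find the eigenvalue: Cv = (0, -3, 0) = -3·(0, 1, 0), so λ = -3.
Then C^3 v = λ^3·v = (-3)^3·(0, 1, 0) = -27·(0, 1, 0) = (0, -27, 0).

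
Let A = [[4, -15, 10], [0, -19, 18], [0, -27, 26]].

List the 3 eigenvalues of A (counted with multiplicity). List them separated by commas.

-1, 4, 8

Compute the characteristic polynomial p(μ) = det(μI - A).
Expanding the 3×3 determinant: p(μ) = μ^3 - 11μ^2 + 20μ + 32.
Rational-root test: μ = -1 gives p(-1) = 0.
Dividing by (μ + 1) leaves μ^2 - 12μ + 32.
The quadratic factors as (μ - 4)·(μ - 8).
Eigenvalues: -1, 4, 8.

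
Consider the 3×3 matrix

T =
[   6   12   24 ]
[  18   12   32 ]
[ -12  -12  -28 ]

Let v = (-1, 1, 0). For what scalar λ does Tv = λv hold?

-6

Compute Tv: T·(-1, 1, 0) = (6, -6, 0).
Since Tv = λv, compare component 1: 6 = λ·-1, so λ = -6.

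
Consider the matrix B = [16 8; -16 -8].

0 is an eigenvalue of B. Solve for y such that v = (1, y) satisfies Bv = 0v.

-2

We need (B)v = 0.
B = [[16, 8], [-16, -8]].
Row 1: (16)·1 + (8)·y = 0
Row 2: (-16)·1 + (-8)·y = 0
Solving gives y = -2.
Check: B·(1, -2) = (0, 0) = 0·(1, -2).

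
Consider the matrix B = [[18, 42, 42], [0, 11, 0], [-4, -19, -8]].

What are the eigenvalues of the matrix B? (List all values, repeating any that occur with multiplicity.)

Set up det(μI - B) = 0.
Expanding the 3×3 determinant: p(μ) = μ^3 - 21μ^2 + 134μ - 264.
Try μ = 11: p(11) = 0, so 11 is a root.
Dividing by (μ - 11) leaves μ^2 - 10μ + 24.
The quadratic factors as (μ - 4)·(μ - 6).
Eigenvalues: 4, 6, 11.

4, 6, 11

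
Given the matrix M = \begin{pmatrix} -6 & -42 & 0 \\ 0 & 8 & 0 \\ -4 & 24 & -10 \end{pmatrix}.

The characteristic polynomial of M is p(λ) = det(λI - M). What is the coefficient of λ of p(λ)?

-68

p(λ) = λ^3 + 8λ^2 - 68λ - 480.
The coefficient of λ is -68.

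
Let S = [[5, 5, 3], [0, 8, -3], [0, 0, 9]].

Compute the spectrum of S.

S is upper triangular, so its eigenvalues are the diagonal entries.
Diagonal: 5, 8, 9.

5, 8, 9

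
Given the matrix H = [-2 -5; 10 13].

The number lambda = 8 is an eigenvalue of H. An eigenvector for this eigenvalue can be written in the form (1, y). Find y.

-2

We need (H - 8I)v = 0.
H - 8I = [[-10, -5], [10, 5]].
Row 1: (-10)·1 + (-5)·y = 0
Row 2: (10)·1 + (5)·y = 0
Solving gives y = -2.
Check: H·(1, -2) = (8, -16) = 8·(1, -2).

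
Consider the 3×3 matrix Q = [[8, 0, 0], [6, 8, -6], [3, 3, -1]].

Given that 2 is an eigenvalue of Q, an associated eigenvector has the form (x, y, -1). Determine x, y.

0, -1

We need (Q - 2I)v = 0.
Q - 2I = [[6, 0, 0], [6, 6, -6], [3, 3, -3]].
Row 1: (6)·x + (0)·y + (0)·-1 = 0
Row 2: (6)·x + (6)·y + (-6)·-1 = 0
Row 3: (3)·x + (3)·y + (-3)·-1 = 0
Solving gives x = 0, y = -1.
Check: Q·(0, -1, -1) = (0, -2, -2) = 2·(0, -1, -1).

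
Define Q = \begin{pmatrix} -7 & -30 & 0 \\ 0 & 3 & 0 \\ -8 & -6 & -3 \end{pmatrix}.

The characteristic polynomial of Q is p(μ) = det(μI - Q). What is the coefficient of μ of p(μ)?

p(μ) = μ^3 + 7μ^2 - 9μ - 63.
The coefficient of μ is -9.

-9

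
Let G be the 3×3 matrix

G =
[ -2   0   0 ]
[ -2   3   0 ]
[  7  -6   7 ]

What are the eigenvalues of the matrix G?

G is lower triangular, so its eigenvalues are the diagonal entries.
Diagonal: -2, 3, 7.

-2, 3, 7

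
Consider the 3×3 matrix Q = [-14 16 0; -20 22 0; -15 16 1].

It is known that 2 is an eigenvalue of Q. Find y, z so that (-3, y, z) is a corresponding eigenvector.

-3, -3

We need (Q - 2I)v = 0.
Q - 2I = [[-16, 16, 0], [-20, 20, 0], [-15, 16, -1]].
Row 1: (-16)·-3 + (16)·y + (0)·z = 0
Row 2: (-20)·-3 + (20)·y + (0)·z = 0
Row 3: (-15)·-3 + (16)·y + (-1)·z = 0
Solving gives y = -3, z = -3.
Check: Q·(-3, -3, -3) = (-6, -6, -6) = 2·(-3, -3, -3).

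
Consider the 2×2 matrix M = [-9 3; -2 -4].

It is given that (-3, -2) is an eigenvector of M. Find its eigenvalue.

Compute Mv: M·(-3, -2) = (21, 14).
Since Mv = λv, compare component 1: 21 = λ·-3, so λ = -7.

-7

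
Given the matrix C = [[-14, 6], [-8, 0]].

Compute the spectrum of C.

det(C - μI) = (-14 - μ)(0 - μ) - (6)·(-8) = μ^2 + 14μ + 48.
This factors as (μ + 8)·(μ + 6) = 0.
Eigenvalues: -8, -6.

-8, -6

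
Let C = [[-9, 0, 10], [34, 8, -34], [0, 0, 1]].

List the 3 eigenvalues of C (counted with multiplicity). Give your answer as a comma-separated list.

The characteristic polynomial is p(λ) = det(λI - C).
Cofactor expansion gives p(λ) = λ^3 - 73λ + 72.
Try λ = 1: p(1) = 0, so 1 is a root.
Dividing by (λ - 1) leaves λ^2 + λ - 72.
The quadratic factors as (λ + 9)·(λ - 8).
Eigenvalues: -9, 1, 8.

-9, 1, 8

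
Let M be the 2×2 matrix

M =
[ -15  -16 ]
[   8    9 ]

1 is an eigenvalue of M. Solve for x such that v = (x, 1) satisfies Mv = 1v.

We need (M - 1I)v = 0.
M - 1I = [[-16, -16], [8, 8]].
Row 1: (-16)·x + (-16)·1 = 0
Row 2: (8)·x + (8)·1 = 0
Solving gives x = -1.
Check: M·(-1, 1) = (-1, 1) = 1·(-1, 1).

-1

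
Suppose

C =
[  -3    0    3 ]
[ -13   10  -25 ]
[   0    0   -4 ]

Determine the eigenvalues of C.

-4, -3, 10

The characteristic polynomial is p(s) = det(sI - C).
Cofactor expansion gives p(s) = s^3 - 3s^2 - 58s - 120.
Try s = -3: p(-3) = 0, so -3 is a root.
Factor out (s + 3): p(s) = (s + 3)·(s^2 - 6s - 40).
The quadratic factors as (s + 4)·(s - 10).
Eigenvalues: -4, -3, 10.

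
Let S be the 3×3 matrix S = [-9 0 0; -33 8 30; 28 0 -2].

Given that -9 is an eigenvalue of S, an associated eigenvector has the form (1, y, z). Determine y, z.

9, -4

We need (S + 9I)v = 0.
S + 9I = [[0, 0, 0], [-33, 17, 30], [28, 0, 7]].
Row 1: (0)·1 + (0)·y + (0)·z = 0
Row 2: (-33)·1 + (17)·y + (30)·z = 0
Row 3: (28)·1 + (0)·y + (7)·z = 0
Solving gives y = 9, z = -4.
Check: S·(1, 9, -4) = (-9, -81, 36) = -9·(1, 9, -4).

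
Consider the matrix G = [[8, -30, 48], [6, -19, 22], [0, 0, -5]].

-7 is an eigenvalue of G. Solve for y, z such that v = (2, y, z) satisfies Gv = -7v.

1, 0

We need (G + 7I)v = 0.
G + 7I = [[15, -30, 48], [6, -12, 22], [0, 0, 2]].
Row 1: (15)·2 + (-30)·y + (48)·z = 0
Row 2: (6)·2 + (-12)·y + (22)·z = 0
Row 3: (0)·2 + (0)·y + (2)·z = 0
Solving gives y = 1, z = 0.
Check: G·(2, 1, 0) = (-14, -7, 0) = -7·(2, 1, 0).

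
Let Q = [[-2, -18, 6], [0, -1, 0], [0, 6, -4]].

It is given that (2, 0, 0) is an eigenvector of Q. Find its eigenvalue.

-2

Compute Qv: Q·(2, 0, 0) = (-4, 0, 0).
Since Qv = λv, compare component 1: -4 = λ·2, so λ = -2.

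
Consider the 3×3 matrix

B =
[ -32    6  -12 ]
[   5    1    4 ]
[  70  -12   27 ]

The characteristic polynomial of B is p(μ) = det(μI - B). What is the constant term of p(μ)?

p(μ) = μ^3 + 4μ^2 - 11μ - 30.
The constant term is -30.

-30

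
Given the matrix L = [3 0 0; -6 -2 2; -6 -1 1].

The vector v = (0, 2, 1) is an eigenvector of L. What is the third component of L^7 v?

First find the eigenvalue: Lv = (0, -2, -1) = -1·(0, 2, 1), so λ = -1.
Then L^7 v = λ^7·v = (-1)^7·(0, 2, 1) = -1·(0, 2, 1) = (0, -2, -1).

-1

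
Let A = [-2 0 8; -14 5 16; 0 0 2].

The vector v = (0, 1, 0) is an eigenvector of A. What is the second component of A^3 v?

125

First find the eigenvalue: Av = (0, 5, 0) = 5·(0, 1, 0), so λ = 5.
Then A^3 v = λ^3·v = 5^3·(0, 1, 0) = 125·(0, 1, 0) = (0, 125, 0).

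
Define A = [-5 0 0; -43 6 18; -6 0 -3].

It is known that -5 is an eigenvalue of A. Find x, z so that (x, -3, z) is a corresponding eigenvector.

3, 9

We need (A + 5I)v = 0.
A + 5I = [[0, 0, 0], [-43, 11, 18], [-6, 0, 2]].
Row 1: (0)·x + (0)·-3 + (0)·z = 0
Row 2: (-43)·x + (11)·-3 + (18)·z = 0
Row 3: (-6)·x + (0)·-3 + (2)·z = 0
Solving gives x = 3, z = 9.
Check: A·(3, -3, 9) = (-15, 15, -45) = -5·(3, -3, 9).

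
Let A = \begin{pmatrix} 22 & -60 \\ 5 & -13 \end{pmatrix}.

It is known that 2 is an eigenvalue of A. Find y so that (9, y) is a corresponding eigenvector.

3

We need (A - 2I)v = 0.
A - 2I = [[20, -60], [5, -15]].
Row 1: (20)·9 + (-60)·y = 0
Row 2: (5)·9 + (-15)·y = 0
Solving gives y = 3.
Check: A·(9, 3) = (18, 6) = 2·(9, 3).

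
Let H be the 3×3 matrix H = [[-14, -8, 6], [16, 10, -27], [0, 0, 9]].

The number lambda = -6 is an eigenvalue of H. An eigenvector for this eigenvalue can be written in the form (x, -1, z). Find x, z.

1, 0

We need (H + 6I)v = 0.
H + 6I = [[-8, -8, 6], [16, 16, -27], [0, 0, 15]].
Row 1: (-8)·x + (-8)·-1 + (6)·z = 0
Row 2: (16)·x + (16)·-1 + (-27)·z = 0
Row 3: (0)·x + (0)·-1 + (15)·z = 0
Solving gives x = 1, z = 0.
Check: H·(1, -1, 0) = (-6, 6, 0) = -6·(1, -1, 0).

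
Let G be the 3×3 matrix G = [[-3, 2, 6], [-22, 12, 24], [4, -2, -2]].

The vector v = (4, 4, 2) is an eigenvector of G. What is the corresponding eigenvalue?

2

Compute Gv: G·(4, 4, 2) = (8, 8, 4).
Since Gv = λv, compare component 1: 8 = λ·4, so λ = 2.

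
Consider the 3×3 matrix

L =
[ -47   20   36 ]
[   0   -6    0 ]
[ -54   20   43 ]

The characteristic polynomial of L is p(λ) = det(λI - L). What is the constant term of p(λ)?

-462

p(λ) = λ^3 + 10λ^2 - 53λ - 462.
The constant term is -462.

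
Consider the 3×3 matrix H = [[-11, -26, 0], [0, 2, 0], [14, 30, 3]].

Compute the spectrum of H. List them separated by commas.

-11, 2, 3

Set up det(λI - H) = 0.
Cofactor expansion gives p(λ) = λ^3 + 6λ^2 - 49λ + 66.
Rational-root test: λ = 2 gives p(2) = 0.
Factor out (λ - 2): p(λ) = (λ - 2)·(λ^2 + 8λ - 33).
The quadratic factors as (λ + 11)·(λ - 3).
Eigenvalues: -11, 2, 3.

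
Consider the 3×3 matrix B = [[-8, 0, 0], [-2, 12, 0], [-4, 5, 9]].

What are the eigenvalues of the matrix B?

-8, 9, 12

B is lower triangular, so its eigenvalues are the diagonal entries.
Diagonal: -8, 12, 9.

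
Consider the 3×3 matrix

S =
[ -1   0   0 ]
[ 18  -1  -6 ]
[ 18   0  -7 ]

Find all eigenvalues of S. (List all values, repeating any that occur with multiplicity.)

-7, -1, -1

The characteristic polynomial is p(s) = det(sI - S).
Expanding along the first row, p(s) = s^3 + 9s^2 + 15s + 7.
Since p(-7) = 0, s = -7 is a root.
Dividing by (s + 7) leaves s^2 + 2s + 1.
The quadratic factor is (s + 1)^2.
Eigenvalues: -7, -1, -1.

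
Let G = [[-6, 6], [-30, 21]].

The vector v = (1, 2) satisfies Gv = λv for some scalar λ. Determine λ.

Compute Gv: G·(1, 2) = (6, 12).
Since Gv = λv, compare component 1: 6 = λ·1, so λ = 6.

6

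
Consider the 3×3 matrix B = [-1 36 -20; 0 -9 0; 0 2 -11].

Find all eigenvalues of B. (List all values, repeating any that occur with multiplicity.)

-11, -9, -1

The characteristic polynomial is p(λ) = det(λI - B).
Expanding the 3×3 determinant: p(λ) = λ^3 + 21λ^2 + 119λ + 99.
Rational-root test: λ = -1 gives p(-1) = 0.
Factor out (λ + 1): p(λ) = (λ + 1)·(λ^2 + 20λ + 99).
The quadratic factors as (λ + 11)·(λ + 9).
Eigenvalues: -11, -9, -1.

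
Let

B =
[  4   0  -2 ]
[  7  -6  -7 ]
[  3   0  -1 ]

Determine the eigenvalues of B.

The characteristic polynomial is p(lambda) = det(lambda·I - B).
Expanding along the first row, p(lambda) = lambda^3 + 3·lambda^2 - 16·lambda + 12.
Since p(2) = 0, lambda = 2 is a root.
Factor out (lambda - 2): p(lambda) = (lambda - 2)·(lambda^2 + 5·lambda - 6).
The quadratic factors as (lambda + 6)·(lambda - 1).
Eigenvalues: -6, 1, 2.

-6, 1, 2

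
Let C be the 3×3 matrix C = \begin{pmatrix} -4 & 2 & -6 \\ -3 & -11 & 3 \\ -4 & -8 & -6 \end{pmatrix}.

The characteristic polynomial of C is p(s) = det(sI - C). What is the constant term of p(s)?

p(s) = s^3 + 21s^2 + 140s + 300.
The constant term is 300.

300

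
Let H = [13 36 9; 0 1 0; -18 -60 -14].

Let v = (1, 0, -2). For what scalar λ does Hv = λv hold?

-5

Compute Hv: H·(1, 0, -2) = (-5, 0, 10).
Since Hv = λv, compare component 1: -5 = λ·1, so λ = -5.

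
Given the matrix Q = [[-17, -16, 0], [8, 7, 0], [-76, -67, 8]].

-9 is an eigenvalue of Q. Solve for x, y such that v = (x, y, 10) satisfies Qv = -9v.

We need (Q + 9I)v = 0.
Q + 9I = [[-8, -16, 0], [8, 16, 0], [-76, -67, 17]].
Row 1: (-8)·x + (-16)·y + (0)·10 = 0
Row 2: (8)·x + (16)·y + (0)·10 = 0
Row 3: (-76)·x + (-67)·y + (17)·10 = 0
Solving gives x = 4, y = -2.
Check: Q·(4, -2, 10) = (-36, 18, -90) = -9·(4, -2, 10).

4, -2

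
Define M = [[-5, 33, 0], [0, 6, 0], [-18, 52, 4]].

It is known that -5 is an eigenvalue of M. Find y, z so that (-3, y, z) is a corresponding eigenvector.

0, -6

We need (M + 5I)v = 0.
M + 5I = [[0, 33, 0], [0, 11, 0], [-18, 52, 9]].
Row 1: (0)·-3 + (33)·y + (0)·z = 0
Row 2: (0)·-3 + (11)·y + (0)·z = 0
Row 3: (-18)·-3 + (52)·y + (9)·z = 0
Solving gives y = 0, z = -6.
Check: M·(-3, 0, -6) = (15, 0, 30) = -5·(-3, 0, -6).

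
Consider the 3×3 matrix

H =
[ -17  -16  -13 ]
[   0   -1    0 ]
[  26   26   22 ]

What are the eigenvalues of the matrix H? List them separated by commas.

Compute the characteristic polynomial p(λ) = det(λI - H).
Expanding along the first row, p(λ) = λ^3 - 4λ^2 - 41λ - 36.
Try λ = -1: p(-1) = 0, so -1 is a root.
Dividing by (λ + 1) leaves λ^2 - 5λ - 36.
The quadratic factors as (λ + 4)·(λ - 9).
Eigenvalues: -4, -1, 9.

-4, -1, 9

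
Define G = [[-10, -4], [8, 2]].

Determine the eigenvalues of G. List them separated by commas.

det(G - sI) = (-10 - s)(2 - s) - (-4)·(8) = s^2 + 8s + 12.
This factors as (s + 6)·(s + 2) = 0.
Eigenvalues: -6, -2.

-6, -2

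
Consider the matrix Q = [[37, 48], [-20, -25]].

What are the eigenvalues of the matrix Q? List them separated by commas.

det(Q - tI) = (37 - t)(-25 - t) - (48)·(-20) = t^2 - 12t + 35.
This factors as (t - 5)·(t - 7) = 0.
Eigenvalues: 5, 7.

5, 7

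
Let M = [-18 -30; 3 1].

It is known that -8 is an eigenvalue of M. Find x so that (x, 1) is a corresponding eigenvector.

We need (M + 8I)v = 0.
M + 8I = [[-10, -30], [3, 9]].
Row 1: (-10)·x + (-30)·1 = 0
Row 2: (3)·x + (9)·1 = 0
Solving gives x = -3.
Check: M·(-3, 1) = (24, -8) = -8·(-3, 1).

-3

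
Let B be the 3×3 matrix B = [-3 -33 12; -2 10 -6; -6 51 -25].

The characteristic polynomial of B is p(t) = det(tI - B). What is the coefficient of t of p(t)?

107

p(t) = t^3 + 18t^2 + 107t + 210.
The coefficient of t is 107.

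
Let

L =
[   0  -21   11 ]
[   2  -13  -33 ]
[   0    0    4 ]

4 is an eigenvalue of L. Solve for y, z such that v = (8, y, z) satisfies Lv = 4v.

-1, 1

We need (L - 4I)v = 0.
L - 4I = [[-4, -21, 11], [2, -17, -33], [0, 0, 0]].
Row 1: (-4)·8 + (-21)·y + (11)·z = 0
Row 2: (2)·8 + (-17)·y + (-33)·z = 0
Row 3: (0)·8 + (0)·y + (0)·z = 0
Solving gives y = -1, z = 1.
Check: L·(8, -1, 1) = (32, -4, 4) = 4·(8, -1, 1).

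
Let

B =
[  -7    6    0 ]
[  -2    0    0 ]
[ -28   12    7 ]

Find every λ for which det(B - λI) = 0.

-4, -3, 7

Compute the characteristic polynomial p(μ) = det(μI - B).
Cofactor expansion gives p(μ) = μ^3 - 37μ - 84.
Since p(7) = 0, μ = 7 is a root.
Dividing by (μ - 7) leaves μ^2 + 7μ + 12.
The quadratic factors as (μ + 4)·(μ + 3).
Eigenvalues: -4, -3, 7.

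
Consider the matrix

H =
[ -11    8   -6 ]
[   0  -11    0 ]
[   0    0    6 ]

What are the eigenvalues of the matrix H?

-11, -11, 6

H is upper triangular, so its eigenvalues are the diagonal entries.
Diagonal: -11, -11, 6.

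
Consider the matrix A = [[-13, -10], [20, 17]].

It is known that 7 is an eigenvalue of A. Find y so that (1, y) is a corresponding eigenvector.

-2

We need (A - 7I)v = 0.
A - 7I = [[-20, -10], [20, 10]].
Row 1: (-20)·1 + (-10)·y = 0
Row 2: (20)·1 + (10)·y = 0
Solving gives y = -2.
Check: A·(1, -2) = (7, -14) = 7·(1, -2).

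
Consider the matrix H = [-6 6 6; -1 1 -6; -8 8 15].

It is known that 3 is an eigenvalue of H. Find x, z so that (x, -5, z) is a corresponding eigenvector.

-2, 2

We need (H - 3I)v = 0.
H - 3I = [[-9, 6, 6], [-1, -2, -6], [-8, 8, 12]].
Row 1: (-9)·x + (6)·-5 + (6)·z = 0
Row 2: (-1)·x + (-2)·-5 + (-6)·z = 0
Row 3: (-8)·x + (8)·-5 + (12)·z = 0
Solving gives x = -2, z = 2.
Check: H·(-2, -5, 2) = (-6, -15, 6) = 3·(-2, -5, 2).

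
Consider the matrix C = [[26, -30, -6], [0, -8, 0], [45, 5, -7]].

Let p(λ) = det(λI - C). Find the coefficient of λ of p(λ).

p(λ) = λ^3 - 11λ^2 - 64λ + 704.
The coefficient of λ is -64.

-64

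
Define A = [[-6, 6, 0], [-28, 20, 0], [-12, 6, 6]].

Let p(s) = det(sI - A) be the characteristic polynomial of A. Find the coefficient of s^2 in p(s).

-20

The coefficient of s^2 of det(sI - A) is −trace(A).
trace(A) = (-6) + (20) + (6) = 20, so the coefficient is -20.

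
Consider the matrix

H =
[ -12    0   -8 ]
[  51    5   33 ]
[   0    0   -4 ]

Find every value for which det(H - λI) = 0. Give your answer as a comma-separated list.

-12, -4, 5

Compute the characteristic polynomial p(λ) = det(λI - H).
Expanding the 3×3 determinant: p(λ) = λ^3 + 11λ^2 - 32λ - 240.
Since p(-4) = 0, λ = -4 is a root.
Dividing by (λ + 4) leaves λ^2 + 7λ - 60.
The quadratic factors as (λ + 12)·(λ - 5).
Eigenvalues: -12, -4, 5.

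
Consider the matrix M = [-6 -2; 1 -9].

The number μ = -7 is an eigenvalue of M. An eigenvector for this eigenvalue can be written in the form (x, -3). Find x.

-6

We need (M + 7I)v = 0.
M + 7I = [[1, -2], [1, -2]].
Row 1: (1)·x + (-2)·-3 = 0
Row 2: (1)·x + (-2)·-3 = 0
Solving gives x = -6.
Check: M·(-6, -3) = (42, 21) = -7·(-6, -3).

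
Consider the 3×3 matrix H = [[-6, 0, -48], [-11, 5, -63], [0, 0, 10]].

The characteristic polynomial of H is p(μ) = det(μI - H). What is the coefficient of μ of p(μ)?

-40

p(μ) = μ^3 - 9μ^2 - 40μ + 300.
The coefficient of μ is -40.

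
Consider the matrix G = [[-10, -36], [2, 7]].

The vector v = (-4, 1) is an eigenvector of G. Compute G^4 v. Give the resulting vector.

(-4, 1)

First find the eigenvalue: Gv = (4, -1) = -1·(-4, 1), so λ = -1.
Then G^4 v = λ^4·v = (-1)^4·(-4, 1) = 1·(-4, 1) = (-4, 1).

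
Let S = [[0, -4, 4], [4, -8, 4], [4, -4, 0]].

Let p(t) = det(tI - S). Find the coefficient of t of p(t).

p(t) = t^3 + 8t^2 + 16t.
The coefficient of t is 16.

16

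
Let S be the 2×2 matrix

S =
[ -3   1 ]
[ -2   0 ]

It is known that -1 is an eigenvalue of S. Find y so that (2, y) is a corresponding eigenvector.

4

We need (S + 1I)v = 0.
S + 1I = [[-2, 1], [-2, 1]].
Row 1: (-2)·2 + (1)·y = 0
Row 2: (-2)·2 + (1)·y = 0
Solving gives y = 4.
Check: S·(2, 4) = (-2, -4) = -1·(2, 4).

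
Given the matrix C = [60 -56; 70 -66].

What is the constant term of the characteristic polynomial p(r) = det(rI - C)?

p(0) = det(0·I − C) = det(−C) = (−1)^2·det(C).
det(C) = -40, so p(0) = -40.

-40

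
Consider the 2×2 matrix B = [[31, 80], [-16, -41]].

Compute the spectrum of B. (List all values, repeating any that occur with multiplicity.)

-9, -1

det(B - tI) = (31 - t)(-41 - t) - (80)·(-16) = t^2 + 10t + 9.
This factors as (t + 9)·(t + 1) = 0.
Eigenvalues: -9, -1.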